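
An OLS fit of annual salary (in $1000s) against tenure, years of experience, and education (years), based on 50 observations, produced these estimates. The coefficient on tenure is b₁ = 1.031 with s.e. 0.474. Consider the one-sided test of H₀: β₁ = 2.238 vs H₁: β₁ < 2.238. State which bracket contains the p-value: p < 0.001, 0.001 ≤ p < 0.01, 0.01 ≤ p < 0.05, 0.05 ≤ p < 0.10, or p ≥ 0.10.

t = (1.031 − 2.238) / 0.474 = -2.546.
df = n − k − 1 = 50 − 3 − 1 = 46.
One-sided p = P(T_{46} < t) ≈ 0.0071.
So 0.001 ≤ p < 0.01.

0.001 ≤ p < 0.01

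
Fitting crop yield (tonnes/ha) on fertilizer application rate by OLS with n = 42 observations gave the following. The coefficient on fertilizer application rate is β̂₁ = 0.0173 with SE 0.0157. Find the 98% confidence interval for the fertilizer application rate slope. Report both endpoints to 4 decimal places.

(-0.0207, 0.0553)

df = n − 2 = 42 − 2 = 40.
t* = t_{0.01, 40} = 2.423257.
Margin = t* × SE = 2.423257 × 0.0157 = 0.038045.
CI: 0.0173 ± 0.038045 → (-0.0207, 0.0553).
With 98% confidence, each one-unit increase in fertilizer application rate is associated with a change of between -0.0207 and 0.0553 tonnes/ha in crop yield.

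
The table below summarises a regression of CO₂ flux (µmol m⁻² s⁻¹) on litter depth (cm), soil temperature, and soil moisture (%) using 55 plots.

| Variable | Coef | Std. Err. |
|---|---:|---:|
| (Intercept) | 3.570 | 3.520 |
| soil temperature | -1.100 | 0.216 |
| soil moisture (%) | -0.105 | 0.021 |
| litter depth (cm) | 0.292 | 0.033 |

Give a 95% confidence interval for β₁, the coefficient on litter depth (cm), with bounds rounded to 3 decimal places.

Read off: b = 0.292, SE = 0.033 for litter depth (cm).
df = n − k − 1 = 55 − 3 − 1 = 51.
t* = t_{0.025, 51} = 2.007584.
Margin = t* × SE = 2.007584 × 0.033 = 0.06625.
CI: 0.292 ± 0.06625 → (0.226, 0.358).

(0.226, 0.358)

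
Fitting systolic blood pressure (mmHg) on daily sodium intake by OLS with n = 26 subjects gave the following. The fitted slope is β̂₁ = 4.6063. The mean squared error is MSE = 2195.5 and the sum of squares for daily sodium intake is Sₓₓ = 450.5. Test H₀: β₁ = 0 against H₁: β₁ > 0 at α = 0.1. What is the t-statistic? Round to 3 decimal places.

t = 2.087

SE(β̂₁) = √(MSE/Sₓₓ) = √(2195.5/450.5) = 2.20759.
t = 4.6063 / 2.20759 = 2.087.
df = n − 2 = 24.
One-sided p ≈ 0.0239, which is < 0.1, so reject H₀.
There is evidence that the true slope on daily sodium intake is positive.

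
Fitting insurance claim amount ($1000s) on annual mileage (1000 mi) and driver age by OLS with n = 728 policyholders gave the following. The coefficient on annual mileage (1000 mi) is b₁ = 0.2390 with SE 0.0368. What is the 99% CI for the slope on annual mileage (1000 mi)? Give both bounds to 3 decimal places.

df = n − k − 1 = 728 − 2 − 1 = 725.
t* = t_{0.005, 725} = 2.582628.
Margin = t* × SE = 2.582628 × 0.0368 = 0.09504.
CI: 0.2390 ± 0.09504 → (0.144, 0.334).
With 99% confidence, each one-unit increase in annual mileage (1000 mi) is associated with a change of between 0.144 and 0.334 $1000s in insurance claim amount, holding the other predictors fixed.

(0.144, 0.334)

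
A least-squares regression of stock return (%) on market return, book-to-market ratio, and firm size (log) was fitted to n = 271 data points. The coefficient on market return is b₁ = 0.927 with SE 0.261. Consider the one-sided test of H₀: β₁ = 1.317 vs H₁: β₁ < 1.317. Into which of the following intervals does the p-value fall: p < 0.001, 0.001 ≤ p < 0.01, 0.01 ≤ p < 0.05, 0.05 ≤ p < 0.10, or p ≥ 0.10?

0.05 ≤ p < 0.10

t = (0.927 − 1.317) / 0.261 = -1.494.
df = n − k − 1 = 271 − 3 − 1 = 267.
One-sided p = P(T_{267} < t) ≈ 0.0681.
So 0.05 ≤ p < 0.10.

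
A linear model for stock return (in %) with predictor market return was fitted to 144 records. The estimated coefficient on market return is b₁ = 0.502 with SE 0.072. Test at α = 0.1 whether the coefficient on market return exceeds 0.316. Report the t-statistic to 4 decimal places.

H₀: β₁ = 0.316 vs H₁: β₁ > 0.316.
t = (b₁ − β₁⁰)/SE = (0.502 − 0.316) / 0.072 = 2.5833.
df = n − 2 = 144 − 2 = 142.
One-sided p ≈ 0.0054, which is < 0.1, so reject H₀.
There is evidence that the true slope on market return exceeds 0.316 % per unit.

t = 2.5833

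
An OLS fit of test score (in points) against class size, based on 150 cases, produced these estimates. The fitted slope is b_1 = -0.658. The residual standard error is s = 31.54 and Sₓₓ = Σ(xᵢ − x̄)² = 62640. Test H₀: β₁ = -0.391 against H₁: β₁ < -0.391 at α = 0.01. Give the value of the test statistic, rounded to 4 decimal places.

SE(b_1) = s/√Sₓₓ = 31.54/√62640 = 0.126019.
t = (-0.658 − (-0.391)) / 0.126019 = -2.1187.
df = n − 2 = 148.
One-sided p ≈ 0.0179, which is ≥ 0.01, so fail to reject H₀.
The data do not give significant evidence that the true slope on class size is below -0.391 points per unit.

t = -2.1187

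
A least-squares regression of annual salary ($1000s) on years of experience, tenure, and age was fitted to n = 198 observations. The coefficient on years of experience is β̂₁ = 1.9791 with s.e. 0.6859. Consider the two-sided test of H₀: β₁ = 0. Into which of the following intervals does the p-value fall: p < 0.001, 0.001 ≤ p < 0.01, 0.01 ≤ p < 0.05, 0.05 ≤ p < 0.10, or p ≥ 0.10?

t = 1.9791 / 0.6859 = 2.885.
df = n − k − 1 = 198 − 3 − 1 = 194.
Two-sided p = 2·P(T_{194} > |t|) ≈ 0.0044.
So 0.001 ≤ p < 0.01.

0.001 ≤ p < 0.01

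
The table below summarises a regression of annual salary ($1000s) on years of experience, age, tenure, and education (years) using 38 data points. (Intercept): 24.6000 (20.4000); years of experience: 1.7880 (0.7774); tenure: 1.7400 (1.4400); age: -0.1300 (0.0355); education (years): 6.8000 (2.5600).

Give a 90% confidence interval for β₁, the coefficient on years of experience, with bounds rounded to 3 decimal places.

(0.472, 3.104)

Read off: b = 1.7880, SE = 0.7774 for years of experience.
df = n − k − 1 = 38 − 4 − 1 = 33.
t* = t_{0.05, 33} = 1.69236.
Margin = t* × SE = 1.69236 × 0.7774 = 1.31564.
CI: 1.7880 ± 1.31564 → (0.472, 3.104).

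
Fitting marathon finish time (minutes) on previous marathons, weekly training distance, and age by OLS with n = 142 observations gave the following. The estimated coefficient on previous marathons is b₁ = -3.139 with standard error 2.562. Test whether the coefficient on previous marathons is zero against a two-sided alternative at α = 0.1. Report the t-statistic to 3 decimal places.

t = -1.225

H₀: β₁ = 0 vs H₁: β₁ ≠ 0.
t = (b₁ − β₁⁰)/SE = -3.139 / 2.562 = -1.225.
df = n − k − 1 = 142 − 3 − 1 = 138.
Two-sided p ≈ 0.2226, which is ≥ 0.1, so fail to reject H₀.
The data do not give significant evidence of an association between previous marathons and marathon finish time, after adjusting for the other predictors.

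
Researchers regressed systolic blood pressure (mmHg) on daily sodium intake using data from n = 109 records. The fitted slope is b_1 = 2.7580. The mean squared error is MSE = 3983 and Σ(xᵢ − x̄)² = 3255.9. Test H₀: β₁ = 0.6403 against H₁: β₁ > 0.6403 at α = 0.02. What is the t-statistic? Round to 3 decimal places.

SE(b_1) = √(MSE/Sₓₓ) = √(3983/3255.9) = 1.10604.
t = (2.7580 − 0.6403) / 1.10604 = 1.915.
df = n − 2 = 107.
One-sided p ≈ 0.0291, which is ≥ 0.02, so fail to reject H₀.
The data do not give significant evidence that the true slope on daily sodium intake exceeds 0.6403 mmHg per unit.

t = 1.915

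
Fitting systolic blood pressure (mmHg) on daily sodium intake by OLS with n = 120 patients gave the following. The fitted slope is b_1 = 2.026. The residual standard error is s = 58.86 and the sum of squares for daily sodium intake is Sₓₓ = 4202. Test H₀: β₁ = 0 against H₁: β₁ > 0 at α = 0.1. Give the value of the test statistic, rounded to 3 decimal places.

SE(b_1) = s/√Sₓₓ = 58.86/√4202 = 0.908013.
t = 2.026 / 0.908013 = 2.231.
df = n − 2 = 118.
One-sided p ≈ 0.0138, which is < 0.1, so reject H₀.
There is evidence that the true slope on daily sodium intake is positive.

t = 2.231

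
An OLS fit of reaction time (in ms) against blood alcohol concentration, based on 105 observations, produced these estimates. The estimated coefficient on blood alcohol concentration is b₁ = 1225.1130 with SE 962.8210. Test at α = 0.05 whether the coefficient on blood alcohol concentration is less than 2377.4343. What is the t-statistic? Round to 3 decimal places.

t = -1.197

H₀: β₁ = 2377.4343 vs H₁: β₁ < 2377.4343.
t = (b₁ − β₁⁰)/SE = (1225.1130 − 2377.4343) / 962.8210 = -1.197.
df = n − 2 = 105 − 2 = 103.
One-sided p ≈ 0.1171, which is ≥ 0.05, so fail to reject H₀.
The data do not give significant evidence that the true slope on blood alcohol concentration is below 2377.4343 ms per unit.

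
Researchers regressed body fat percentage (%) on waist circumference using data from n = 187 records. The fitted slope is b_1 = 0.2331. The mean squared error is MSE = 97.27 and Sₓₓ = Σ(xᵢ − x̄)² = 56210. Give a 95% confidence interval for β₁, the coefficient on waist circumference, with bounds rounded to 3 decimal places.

SE(b_1) = √(MSE/Sₓₓ) = √(97.27/56210) = 0.041599.
df = n − 2 = 185.
t* = t_{0.025, 185} = 1.97287.
Margin = t* × SE = 1.97287 × 0.041599 = 0.08207.
CI: 0.2331 ± 0.08207 → (0.151, 0.315).
With 95% confidence, each one-unit increase in waist circumference is associated with a change of between 0.151 and 0.315 % in body fat percentage.

(0.151, 0.315)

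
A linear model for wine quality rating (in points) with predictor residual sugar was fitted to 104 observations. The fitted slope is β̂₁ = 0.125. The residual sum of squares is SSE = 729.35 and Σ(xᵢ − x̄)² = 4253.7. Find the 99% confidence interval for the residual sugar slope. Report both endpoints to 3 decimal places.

(0.017, 0.233)

MSE = SSE/(n − 2) = 729.35/102 = 7.15049.
SE(β̂₁) = √(MSE/Sₓₓ) = √(7.15049/4253.7) = 0.0410001.
df = n − 2 = 102.
t* = t_{0.005, 102} = 2.624891.
Margin = t* × SE = 2.624891 × 0.0410001 = 0.10762.
CI: 0.125 ± 0.10762 → (0.017, 0.233).
With 99% confidence, each one-unit increase in residual sugar is associated with a change of between 0.017 and 0.233 points in wine quality rating.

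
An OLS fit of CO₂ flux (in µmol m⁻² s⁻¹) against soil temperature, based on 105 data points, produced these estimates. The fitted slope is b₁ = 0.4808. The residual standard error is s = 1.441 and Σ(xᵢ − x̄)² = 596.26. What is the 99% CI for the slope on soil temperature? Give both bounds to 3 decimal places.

SE(b₁) = s/√Sₓₓ = 1.441/√596.26 = 0.0590128.
df = n − 2 = 103.
t* = t_{0.005, 103} = 2.624407.
Margin = t* × SE = 2.624407 × 0.0590128 = 0.15487.
CI: 0.4808 ± 0.15487 → (0.326, 0.636).
With 99% confidence, each one-unit increase in soil temperature is associated with a change of between 0.326 and 0.636 µmol m⁻² s⁻¹ in CO₂ flux.

(0.326, 0.636)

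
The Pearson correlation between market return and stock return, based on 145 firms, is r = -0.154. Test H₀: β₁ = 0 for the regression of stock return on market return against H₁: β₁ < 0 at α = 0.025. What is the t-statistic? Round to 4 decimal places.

t = -1.8638

t = r·√(n − 2)/√(1 − r²) = -0.154·√143/√0.976284 = -1.8638.
df = n − 2 = 143.
One-sided p ≈ 0.0322, which is ≥ 0.025, so fail to reject H₀.
The data do not give significant evidence of a linear association between market return and stock return.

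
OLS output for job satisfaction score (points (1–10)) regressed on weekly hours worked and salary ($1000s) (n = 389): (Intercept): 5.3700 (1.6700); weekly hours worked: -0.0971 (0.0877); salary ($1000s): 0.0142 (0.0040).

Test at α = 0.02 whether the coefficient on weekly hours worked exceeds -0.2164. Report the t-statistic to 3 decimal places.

t = 1.360

Read off: b = -0.0971, SE = 0.0877 for weekly hours worked.
H₀: β₁ = -0.2164 vs H₁: β₁ > -0.2164.
t = (-0.0971 − (-0.2164)) / 0.0877 = 1.360.
df = n − k − 1 = 389 − 2 − 1 = 386.
One-sided p ≈ 0.0873, which is ≥ 0.02, so fail to reject H₀.
The data do not give significant evidence that the true slope on weekly hours worked exceeds -0.2164 points (1–10) per unit, holding the other predictors fixed.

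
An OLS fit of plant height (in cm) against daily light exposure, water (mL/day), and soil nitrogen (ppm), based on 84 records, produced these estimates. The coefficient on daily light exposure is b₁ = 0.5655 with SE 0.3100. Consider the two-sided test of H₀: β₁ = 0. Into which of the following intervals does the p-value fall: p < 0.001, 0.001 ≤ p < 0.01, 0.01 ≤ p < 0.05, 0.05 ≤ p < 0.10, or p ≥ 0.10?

0.05 ≤ p < 0.10

t = 0.5655 / 0.3100 = 1.824.
df = n − k − 1 = 84 − 3 − 1 = 80.
Two-sided p = 2·P(T_{80} > |t|) ≈ 0.0719.
So 0.05 ≤ p < 0.10.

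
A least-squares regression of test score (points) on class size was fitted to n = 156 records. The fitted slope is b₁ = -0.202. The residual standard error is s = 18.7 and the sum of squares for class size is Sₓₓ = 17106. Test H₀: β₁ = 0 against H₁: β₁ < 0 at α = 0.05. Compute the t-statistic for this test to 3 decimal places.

SE(b₁) = s/√Sₓₓ = 18.7/√17106 = 0.142977.
t = -0.202 / 0.142977 = -1.413.
df = n − 2 = 154.
One-sided p ≈ 0.0799, which is ≥ 0.05, so fail to reject H₀.
The data do not give significant evidence that the true slope on class size is negative.

t = -1.413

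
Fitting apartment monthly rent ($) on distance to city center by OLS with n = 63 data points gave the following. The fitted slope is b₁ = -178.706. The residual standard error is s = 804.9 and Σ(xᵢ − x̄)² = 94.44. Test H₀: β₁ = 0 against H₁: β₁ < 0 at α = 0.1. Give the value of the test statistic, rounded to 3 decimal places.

SE(b₁) = s/√Sₓₓ = 804.9/√94.44 = 82.8255.
t = -178.706 / 82.8255 = -2.158.
df = n − 2 = 61.
One-sided p ≈ 0.0175, which is < 0.1, so reject H₀.
There is evidence that the true slope on distance to city center is negative.

t = -2.158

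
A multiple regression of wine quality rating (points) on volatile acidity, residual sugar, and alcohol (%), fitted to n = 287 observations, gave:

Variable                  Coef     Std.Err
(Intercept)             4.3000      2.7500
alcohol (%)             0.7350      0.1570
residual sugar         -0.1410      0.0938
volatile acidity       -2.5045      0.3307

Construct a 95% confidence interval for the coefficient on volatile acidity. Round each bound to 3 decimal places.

(-3.155, -1.854)

Read off: b = -2.5045, SE = 0.3307 for volatile acidity.
df = n − k − 1 = 287 − 3 − 1 = 283.
t* = t_{0.025, 283} = 1.968382.
Margin = t* × SE = 1.968382 × 0.3307 = 0.65094.
CI: -2.5045 ± 0.65094 → (-3.155, -1.854).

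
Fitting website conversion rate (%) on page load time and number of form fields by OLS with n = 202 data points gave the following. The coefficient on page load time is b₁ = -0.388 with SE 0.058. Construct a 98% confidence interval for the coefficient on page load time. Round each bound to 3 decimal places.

(-0.524, -0.252)

df = n − k − 1 = 202 − 2 − 1 = 199.
t* = t_{0.01, 199} = 2.345232.
Margin = t* × SE = 2.345232 × 0.058 = 0.13602.
CI: -0.388 ± 0.13602 → (-0.524, -0.252).
With 98% confidence, each one-unit increase in page load time is associated with a change of between -0.524 and -0.252 % in website conversion rate, holding the other predictors fixed.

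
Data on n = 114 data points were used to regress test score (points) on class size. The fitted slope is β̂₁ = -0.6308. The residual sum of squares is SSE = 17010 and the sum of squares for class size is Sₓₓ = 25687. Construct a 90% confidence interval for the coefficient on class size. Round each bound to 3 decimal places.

MSE = SSE/(n − 2) = 17010/112 = 151.875.
SE(β̂₁) = √(MSE/Sₓₓ) = √(151.875/25687) = 0.0768929.
df = n − 2 = 112.
t* = t_{0.05, 112} = 1.658573.
Margin = t* × SE = 1.658573 × 0.0768929 = 0.12753.
CI: -0.6308 ± 0.12753 → (-0.758, -0.503).
With 90% confidence, each one-unit increase in class size is associated with a change of between -0.758 and -0.503 points in test score.

(-0.758, -0.503)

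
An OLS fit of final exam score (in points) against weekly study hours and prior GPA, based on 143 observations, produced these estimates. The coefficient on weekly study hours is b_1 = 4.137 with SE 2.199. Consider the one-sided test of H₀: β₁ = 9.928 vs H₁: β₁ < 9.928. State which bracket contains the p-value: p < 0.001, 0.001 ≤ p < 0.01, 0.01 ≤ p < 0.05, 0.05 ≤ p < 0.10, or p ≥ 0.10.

t = (4.137 − 9.928) / 2.199 = -2.633.
df = n − k − 1 = 143 − 2 − 1 = 140.
One-sided p = P(T_{140} < t) ≈ 0.0047.
So 0.001 ≤ p < 0.01.

0.001 ≤ p < 0.01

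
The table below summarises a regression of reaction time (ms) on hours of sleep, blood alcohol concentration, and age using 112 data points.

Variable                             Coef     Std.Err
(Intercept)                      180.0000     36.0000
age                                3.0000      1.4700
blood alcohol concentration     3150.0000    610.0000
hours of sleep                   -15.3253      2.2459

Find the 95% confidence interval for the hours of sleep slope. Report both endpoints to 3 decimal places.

(-19.777, -10.874)

Read off: b = -15.3253, SE = 2.2459 for hours of sleep.
df = n − k − 1 = 112 − 3 − 1 = 108.
t* = t_{0.025, 108} = 1.982173.
Margin = t* × SE = 1.982173 × 2.2459 = 4.45176.
CI: -15.3253 ± 4.45176 → (-19.777, -10.874).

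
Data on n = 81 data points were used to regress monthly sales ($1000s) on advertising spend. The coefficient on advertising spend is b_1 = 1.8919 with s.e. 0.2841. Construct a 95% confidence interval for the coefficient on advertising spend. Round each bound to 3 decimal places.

df = n − 2 = 81 − 2 = 79.
t* = t_{0.025, 79} = 1.99045.
Margin = t* × SE = 1.99045 × 0.2841 = 0.56549.
CI: 1.8919 ± 0.56549 → (1.326, 2.457).
With 95% confidence, each one-unit increase in advertising spend is associated with a change of between 1.326 and 2.457 $1000s in monthly sales.

(1.326, 2.457)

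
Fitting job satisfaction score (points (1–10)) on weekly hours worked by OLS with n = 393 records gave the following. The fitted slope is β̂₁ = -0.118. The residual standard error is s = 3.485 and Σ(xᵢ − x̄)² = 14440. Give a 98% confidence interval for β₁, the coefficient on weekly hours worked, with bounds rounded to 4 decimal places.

SE(β̂₁) = s/√Sₓₓ = 3.485/√14440 = 0.0290014.
df = n − 2 = 391.
t* = t_{0.01, 391} = 2.335923.
Margin = t* × SE = 2.335923 × 0.0290014 = 0.067745.
CI: -0.118 ± 0.067745 → (-0.1857, -0.0503).
With 98% confidence, each one-unit increase in weekly hours worked is associated with a change of between -0.1857 and -0.0503 points (1–10) in job satisfaction score.

(-0.1857, -0.0503)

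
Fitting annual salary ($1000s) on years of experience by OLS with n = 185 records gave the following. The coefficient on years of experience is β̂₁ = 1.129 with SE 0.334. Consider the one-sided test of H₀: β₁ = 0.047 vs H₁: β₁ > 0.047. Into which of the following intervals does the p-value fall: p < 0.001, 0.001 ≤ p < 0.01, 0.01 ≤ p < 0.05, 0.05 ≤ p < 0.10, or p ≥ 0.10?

t = (1.129 − 0.047) / 0.334 = 3.240.
df = n − 2 = 185 − 2 = 183.
One-sided p = P(T_{183} > t) ≈ 0.0007.
So p < 0.001.

p < 0.001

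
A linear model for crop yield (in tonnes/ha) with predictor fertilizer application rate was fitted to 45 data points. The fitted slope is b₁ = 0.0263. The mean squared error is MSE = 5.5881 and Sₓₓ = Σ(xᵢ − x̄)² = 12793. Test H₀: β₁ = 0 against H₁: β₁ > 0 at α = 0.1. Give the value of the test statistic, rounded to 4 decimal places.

SE(b₁) = √(MSE/Sₓₓ) = √(5.5881/12793) = 0.0209.
t = 0.0263 / 0.0209 = 1.2584.
df = n − 2 = 43.
One-sided p ≈ 0.1075, which is ≥ 0.1, so fail to reject H₀.
The data do not give significant evidence that the true slope on fertilizer application rate is positive.

t = 1.2584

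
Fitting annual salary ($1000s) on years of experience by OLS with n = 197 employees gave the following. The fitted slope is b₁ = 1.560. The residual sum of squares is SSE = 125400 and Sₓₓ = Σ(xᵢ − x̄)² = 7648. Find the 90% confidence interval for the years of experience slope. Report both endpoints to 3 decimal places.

(1.081, 2.039)

MSE = SSE/(n − 2) = 125400/195 = 643.077.
SE(b₁) = √(MSE/Sₓₓ) = √(643.077/7648) = 0.289973.
df = n − 2 = 195.
t* = t_{0.05, 195} = 1.652705.
Margin = t* × SE = 1.652705 × 0.289973 = 0.47924.
CI: 1.560 ± 0.47924 → (1.081, 2.039).
With 90% confidence, each one-unit increase in years of experience is associated with a change of between 1.081 and 2.039 $1000s in annual salary.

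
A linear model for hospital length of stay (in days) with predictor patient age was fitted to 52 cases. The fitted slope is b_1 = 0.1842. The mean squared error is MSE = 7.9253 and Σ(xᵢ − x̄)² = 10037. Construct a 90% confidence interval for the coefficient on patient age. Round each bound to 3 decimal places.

(0.137, 0.231)

SE(b_1) = √(MSE/Sₓₓ) = √(7.9253/10037) = 0.0281.
df = n − 2 = 50.
t* = t_{0.05, 50} = 1.675905.
Margin = t* × SE = 1.675905 × 0.0281 = 0.04709.
CI: 0.1842 ± 0.04709 → (0.137, 0.231).
With 90% confidence, each one-unit increase in patient age is associated with a change of between 0.137 and 0.231 days in hospital length of stay.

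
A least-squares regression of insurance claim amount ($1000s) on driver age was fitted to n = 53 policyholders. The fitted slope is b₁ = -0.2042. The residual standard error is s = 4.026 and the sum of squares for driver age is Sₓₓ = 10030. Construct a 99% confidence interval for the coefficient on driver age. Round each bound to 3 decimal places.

(-0.312, -0.097)

SE(b₁) = s/√Sₓₓ = 4.026/√10030 = 0.0401997.
df = n − 2 = 51.
t* = t_{0.005, 51} = 2.675722.
Margin = t* × SE = 2.675722 × 0.0401997 = 0.10756.
CI: -0.2042 ± 0.10756 → (-0.312, -0.097).
With 99% confidence, each one-unit increase in driver age is associated with a change of between -0.312 and -0.097 $1000s in insurance claim amount.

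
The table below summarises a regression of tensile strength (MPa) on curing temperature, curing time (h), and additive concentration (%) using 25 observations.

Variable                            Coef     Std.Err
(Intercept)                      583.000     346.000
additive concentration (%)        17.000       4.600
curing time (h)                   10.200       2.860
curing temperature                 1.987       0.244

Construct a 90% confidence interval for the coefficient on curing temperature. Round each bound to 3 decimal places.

(1.567, 2.407)

Read off: b = 1.987, SE = 0.244 for curing temperature.
df = n − k − 1 = 25 − 3 − 1 = 21.
t* = t_{0.05, 21} = 1.720743.
Margin = t* × SE = 1.720743 × 0.244 = 0.41986.
CI: 1.987 ± 0.41986 → (1.567, 2.407).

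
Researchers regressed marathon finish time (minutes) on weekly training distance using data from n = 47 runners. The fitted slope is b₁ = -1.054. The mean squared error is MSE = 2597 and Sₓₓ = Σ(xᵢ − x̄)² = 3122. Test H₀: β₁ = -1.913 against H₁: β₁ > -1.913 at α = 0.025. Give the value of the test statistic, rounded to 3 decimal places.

SE(b₁) = √(MSE/Sₓₓ) = √(2597/3122) = 0.912052.
t = (-1.054 − (-1.913)) / 0.912052 = 0.942.
df = n − 2 = 45.
One-sided p ≈ 0.1757, which is ≥ 0.025, so fail to reject H₀.
The data do not give significant evidence that the true slope on weekly training distance exceeds -1.913 minutes per unit.

t = 0.942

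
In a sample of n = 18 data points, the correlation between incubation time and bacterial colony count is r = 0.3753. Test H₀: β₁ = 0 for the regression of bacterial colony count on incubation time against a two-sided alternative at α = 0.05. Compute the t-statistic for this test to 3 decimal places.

t = r·√(n − 2)/√(1 − r²) = 0.3753·√16/√0.85915 = 1.620.
df = n − 2 = 16.
Two-sided p ≈ 0.1249, which is ≥ 0.05, so fail to reject H₀.
The data do not give significant evidence of a linear association between incubation time and bacterial colony count.

t = 1.620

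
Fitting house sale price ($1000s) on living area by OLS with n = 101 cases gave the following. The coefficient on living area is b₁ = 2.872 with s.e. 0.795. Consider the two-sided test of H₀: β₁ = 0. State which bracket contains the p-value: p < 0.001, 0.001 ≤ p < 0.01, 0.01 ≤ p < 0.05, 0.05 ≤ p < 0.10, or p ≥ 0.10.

t = 2.872 / 0.795 = 3.613.
df = n − 2 = 101 − 2 = 99.
Two-sided p = 2·P(T_{99} > |t|) ≈ 0.0005.
So p < 0.001.

p < 0.001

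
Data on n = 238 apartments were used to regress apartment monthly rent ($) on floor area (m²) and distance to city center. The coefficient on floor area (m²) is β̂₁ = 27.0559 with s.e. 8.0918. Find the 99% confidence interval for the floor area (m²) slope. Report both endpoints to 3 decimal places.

df = n − k − 1 = 238 − 2 − 1 = 235.
t* = t_{0.005, 235} = 2.596912.
Margin = t* × SE = 2.596912 × 8.0918 = 21.01369.
CI: 27.0559 ± 21.01369 → (6.042, 48.070).
With 99% confidence, each one-unit increase in floor area (m²) is associated with a change of between 6.042 and 48.070 $ in apartment monthly rent, holding the other predictors fixed.

(6.042, 48.070)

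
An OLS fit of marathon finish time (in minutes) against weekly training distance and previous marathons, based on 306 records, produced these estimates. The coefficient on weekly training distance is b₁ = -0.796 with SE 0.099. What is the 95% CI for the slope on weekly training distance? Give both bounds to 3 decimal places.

(-0.991, -0.601)

df = n − k − 1 = 306 − 2 − 1 = 303.
t* = t_{0.025, 303} = 1.967824.
Margin = t* × SE = 1.967824 × 0.099 = 0.19481.
CI: -0.796 ± 0.19481 → (-0.991, -0.601).
With 95% confidence, each one-unit increase in weekly training distance is associated with a change of between -0.991 and -0.601 minutes in marathon finish time, holding the other predictors fixed.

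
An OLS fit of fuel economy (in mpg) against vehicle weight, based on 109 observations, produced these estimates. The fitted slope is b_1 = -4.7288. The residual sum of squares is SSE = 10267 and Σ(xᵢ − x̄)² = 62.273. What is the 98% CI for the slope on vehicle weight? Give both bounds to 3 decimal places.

(-7.660, -1.797)

MSE = SSE/(n − 2) = 10267/107 = 95.9533.
SE(b_1) = √(MSE/Sₓₓ) = √(95.9533/62.273) = 1.24131.
df = n − 2 = 107.
t* = t_{0.01, 107} = 2.361704.
Margin = t* × SE = 2.361704 × 1.24131 = 2.93161.
CI: -4.7288 ± 2.93161 → (-7.660, -1.797).
With 98% confidence, each one-unit increase in vehicle weight is associated with a change of between -7.660 and -1.797 mpg in fuel economy.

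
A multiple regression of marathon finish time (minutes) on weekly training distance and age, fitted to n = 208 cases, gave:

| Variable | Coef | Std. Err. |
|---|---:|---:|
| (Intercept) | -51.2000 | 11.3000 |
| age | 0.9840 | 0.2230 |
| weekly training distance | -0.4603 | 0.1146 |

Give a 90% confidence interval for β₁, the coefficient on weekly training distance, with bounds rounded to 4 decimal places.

(-0.6497, -0.2709)

Read off: b = -0.4603, SE = 0.1146 for weekly training distance.
df = n − k − 1 = 208 − 2 − 1 = 205.
t* = t_{0.05, 205} = 1.652321.
Margin = t* × SE = 1.652321 × 0.1146 = 0.189356.
CI: -0.4603 ± 0.189356 → (-0.6497, -0.2709).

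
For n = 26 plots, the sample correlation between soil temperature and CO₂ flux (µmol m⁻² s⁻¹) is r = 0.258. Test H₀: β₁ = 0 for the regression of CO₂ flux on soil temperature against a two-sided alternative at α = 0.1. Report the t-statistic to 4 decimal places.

t = 1.3082

t = r·√(n − 2)/√(1 − r²) = 0.258·√24/√0.933436 = 1.3082.
df = n − 2 = 24.
Two-sided p ≈ 0.2032, which is ≥ 0.1, so fail to reject H₀.
The data do not give significant evidence of a linear association between soil temperature and CO₂ flux.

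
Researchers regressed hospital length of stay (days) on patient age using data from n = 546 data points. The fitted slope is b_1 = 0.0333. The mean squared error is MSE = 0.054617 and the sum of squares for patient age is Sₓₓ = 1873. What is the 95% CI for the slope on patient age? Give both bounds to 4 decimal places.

(0.0227, 0.0439)

SE(b_1) = √(MSE/Sₓₓ) = √(0.054617/1873) = 0.00540002.
df = n − 2 = 544.
t* = t_{0.025, 544} = 1.964334.
Margin = t* × SE = 1.964334 × 0.00540002 = 0.010607.
CI: 0.0333 ± 0.010607 → (0.0227, 0.0439).
With 95% confidence, each one-unit increase in patient age is associated with a change of between 0.0227 and 0.0439 days in hospital length of stay.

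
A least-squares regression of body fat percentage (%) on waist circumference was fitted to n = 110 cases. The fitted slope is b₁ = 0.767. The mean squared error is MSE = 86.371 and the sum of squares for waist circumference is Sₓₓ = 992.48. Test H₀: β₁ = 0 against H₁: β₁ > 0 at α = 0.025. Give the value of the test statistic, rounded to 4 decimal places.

SE(b₁) = √(MSE/Sₓₓ) = √(86.371/992.48) = 0.295001.
t = 0.767 / 0.295001 = 2.6000.
df = n − 2 = 108.
One-sided p ≈ 0.0053, which is < 0.025, so reject H₀.
There is evidence that the true slope on waist circumference is positive.

t = 2.6000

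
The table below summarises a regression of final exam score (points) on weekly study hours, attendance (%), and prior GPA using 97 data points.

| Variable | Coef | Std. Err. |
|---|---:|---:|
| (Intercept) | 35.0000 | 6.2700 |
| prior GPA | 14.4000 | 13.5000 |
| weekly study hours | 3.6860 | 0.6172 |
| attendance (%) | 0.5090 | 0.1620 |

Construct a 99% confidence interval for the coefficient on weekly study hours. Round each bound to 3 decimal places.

Read off: b = 3.6860, SE = 0.6172 for weekly study hours.
df = n − k − 1 = 97 − 3 − 1 = 93.
t* = t_{0.005, 93} = 2.629732.
Margin = t* × SE = 2.629732 × 0.6172 = 1.62307.
CI: 3.6860 ± 1.62307 → (2.063, 5.309).

(2.063, 5.309)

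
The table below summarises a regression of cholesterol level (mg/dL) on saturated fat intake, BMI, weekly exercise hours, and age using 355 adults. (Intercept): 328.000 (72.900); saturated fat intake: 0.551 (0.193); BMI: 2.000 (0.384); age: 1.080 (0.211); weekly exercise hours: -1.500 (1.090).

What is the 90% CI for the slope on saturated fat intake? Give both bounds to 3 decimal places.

(0.233, 0.869)

Read off: b = 0.551, SE = 0.193 for saturated fat intake.
df = n − k − 1 = 355 − 4 − 1 = 350.
t* = t_{0.05, 350} = 1.649219.
Margin = t* × SE = 1.649219 × 0.193 = 0.31830.
CI: 0.551 ± 0.31830 → (0.233, 0.869).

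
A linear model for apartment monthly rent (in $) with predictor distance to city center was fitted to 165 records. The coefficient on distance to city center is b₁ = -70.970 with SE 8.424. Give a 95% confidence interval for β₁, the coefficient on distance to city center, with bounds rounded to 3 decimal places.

(-87.604, -54.336)

df = n − 2 = 165 − 2 = 163.
t* = t_{0.025, 163} = 1.974625.
Margin = t* × SE = 1.974625 × 8.424 = 16.63424.
CI: -70.970 ± 16.63424 → (-87.604, -54.336).
With 95% confidence, each one-unit increase in distance to city center is associated with a change of between -87.604 and -54.336 $ in apartment monthly rent.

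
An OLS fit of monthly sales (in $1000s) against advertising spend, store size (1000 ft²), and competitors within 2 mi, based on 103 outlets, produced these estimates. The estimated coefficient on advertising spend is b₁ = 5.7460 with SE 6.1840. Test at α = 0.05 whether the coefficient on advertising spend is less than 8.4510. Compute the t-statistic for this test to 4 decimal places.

t = -0.4374

H₀: β₁ = 8.4510 vs H₁: β₁ < 8.4510.
t = (b₁ − β₁⁰)/SE = (5.7460 − 8.4510) / 6.1840 = -0.4374.
df = n − k − 1 = 103 − 3 − 1 = 99.
One-sided p ≈ 0.3314, which is ≥ 0.05, so fail to reject H₀.
The data do not give significant evidence that the true slope on advertising spend is below 8.4510 $1000s per unit, holding the other predictors fixed.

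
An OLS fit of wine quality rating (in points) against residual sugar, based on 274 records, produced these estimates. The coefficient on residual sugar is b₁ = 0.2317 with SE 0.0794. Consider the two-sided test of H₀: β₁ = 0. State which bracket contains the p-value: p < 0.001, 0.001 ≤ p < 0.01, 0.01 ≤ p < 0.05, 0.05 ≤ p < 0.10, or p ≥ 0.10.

0.001 ≤ p < 0.01

t = 0.2317 / 0.0794 = 2.918.
df = n − 2 = 274 − 2 = 272.
Two-sided p = 2·P(T_{272} > |t|) ≈ 0.0038.
So 0.001 ≤ p < 0.01.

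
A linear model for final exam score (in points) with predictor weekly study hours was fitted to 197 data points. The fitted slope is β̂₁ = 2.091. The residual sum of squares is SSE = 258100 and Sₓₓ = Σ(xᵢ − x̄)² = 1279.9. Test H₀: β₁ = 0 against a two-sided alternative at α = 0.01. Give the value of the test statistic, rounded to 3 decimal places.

t = 2.056

MSE = SSE/(n − 2) = 258100/195 = 1323.59.
SE(β̂₁) = √(MSE/Sₓₓ) = √(1323.59/1279.9) = 1.01692.
t = 2.091 / 1.01692 = 2.056.
df = n − 2 = 195.
Two-sided p ≈ 0.0411, which is ≥ 0.01, so fail to reject H₀.
The data do not give significant evidence of an association between weekly study hours and final exam score.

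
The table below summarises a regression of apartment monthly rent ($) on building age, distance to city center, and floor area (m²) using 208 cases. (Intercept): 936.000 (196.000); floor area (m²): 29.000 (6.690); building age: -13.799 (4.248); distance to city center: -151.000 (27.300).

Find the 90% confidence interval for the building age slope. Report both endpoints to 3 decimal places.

Read off: b = -13.799, SE = 4.248 for building age.
df = n − k − 1 = 208 − 3 − 1 = 204.
t* = t_{0.05, 204} = 1.652357.
Margin = t* × SE = 1.652357 × 4.248 = 7.01921.
CI: -13.799 ± 7.01921 → (-20.818, -6.780).

(-20.818, -6.780)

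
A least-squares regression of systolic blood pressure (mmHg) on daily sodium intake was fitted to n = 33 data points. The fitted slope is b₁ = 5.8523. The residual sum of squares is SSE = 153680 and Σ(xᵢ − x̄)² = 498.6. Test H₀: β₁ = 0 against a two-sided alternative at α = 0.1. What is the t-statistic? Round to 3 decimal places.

t = 1.856

MSE = SSE/(n − 2) = 153680/31 = 4957.42.
SE(b₁) = √(MSE/Sₓₓ) = √(4957.42/498.6) = 3.1532.
t = 5.8523 / 3.1532 = 1.856.
df = n − 2 = 31.
Two-sided p ≈ 0.0730, which is < 0.1, so reject H₀.
There is evidence that daily sodium intake is associated with systolic blood pressure.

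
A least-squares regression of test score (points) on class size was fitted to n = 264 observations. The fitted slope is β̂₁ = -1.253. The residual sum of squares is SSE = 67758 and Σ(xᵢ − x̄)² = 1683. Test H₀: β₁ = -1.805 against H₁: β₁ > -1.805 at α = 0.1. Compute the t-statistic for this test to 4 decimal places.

MSE = SSE/(n − 2) = 67758/262 = 258.618.
SE(β̂₁) = √(MSE/Sₓₓ) = √(258.618/1683) = 0.392001.
t = (-1.253 − (-1.805)) / 0.392001 = 1.4082.
df = n − 2 = 262.
One-sided p ≈ 0.0801, which is < 0.1, so reject H₀.
There is evidence that the true slope on class size exceeds -1.805 points per unit.

t = 1.4082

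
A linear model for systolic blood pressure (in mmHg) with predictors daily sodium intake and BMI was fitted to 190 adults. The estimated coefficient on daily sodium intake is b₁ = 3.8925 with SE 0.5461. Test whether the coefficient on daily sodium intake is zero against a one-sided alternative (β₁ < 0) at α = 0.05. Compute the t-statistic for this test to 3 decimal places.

H₀: β₁ = 0 vs H₁: β₁ < 0.
t = (b₁ − β₁⁰)/SE = 3.8925 / 0.5461 = 7.128.
df = n − k − 1 = 190 − 2 − 1 = 187.
One-sided p ≈ 1.0000, which is ≥ 0.05, so fail to reject H₀.
The data do not give significant evidence that the true slope on daily sodium intake is negative, holding the other predictors fixed.

t = 7.128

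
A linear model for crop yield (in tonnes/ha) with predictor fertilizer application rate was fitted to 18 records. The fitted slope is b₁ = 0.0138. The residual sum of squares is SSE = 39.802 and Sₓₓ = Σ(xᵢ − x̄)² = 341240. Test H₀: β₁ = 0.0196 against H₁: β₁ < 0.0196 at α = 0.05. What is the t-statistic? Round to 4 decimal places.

MSE = SSE/(n − 2) = 39.802/16 = 2.48762.
SE(b₁) = √(MSE/Sₓₓ) = √(2.48762/341240) = 0.00269999.
t = (0.0138 − 0.0196) / 0.00269999 = -2.1482.
df = n − 2 = 16.
One-sided p ≈ 0.0237, which is < 0.05, so reject H₀.
There is evidence that the true slope on fertilizer application rate is below 0.0196 tonnes/ha per unit.

t = -2.1482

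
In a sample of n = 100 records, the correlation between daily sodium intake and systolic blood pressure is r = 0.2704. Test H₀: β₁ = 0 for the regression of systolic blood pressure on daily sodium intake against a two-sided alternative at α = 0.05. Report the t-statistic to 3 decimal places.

t = r·√(n − 2)/√(1 − r²) = 0.2704·√98/√0.926884 = 2.780.
df = n − 2 = 98.
Two-sided p ≈ 0.0065, which is < 0.05, so reject H₀.
There is evidence of a linear association between daily sodium intake and systolic blood pressure.

t = 2.780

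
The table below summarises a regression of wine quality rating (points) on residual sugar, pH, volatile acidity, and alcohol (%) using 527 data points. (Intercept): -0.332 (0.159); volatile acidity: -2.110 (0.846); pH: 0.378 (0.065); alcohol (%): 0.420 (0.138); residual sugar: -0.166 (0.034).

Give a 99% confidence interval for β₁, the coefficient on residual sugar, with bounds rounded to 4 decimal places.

(-0.2539, -0.0781)

Read off: b = -0.166, SE = 0.034 for residual sugar.
df = n − k − 1 = 527 − 4 − 1 = 522.
t* = t_{0.005, 522} = 2.58528.
Margin = t* × SE = 2.58528 × 0.034 = 0.087900.
CI: -0.166 ± 0.087900 → (-0.2539, -0.0781).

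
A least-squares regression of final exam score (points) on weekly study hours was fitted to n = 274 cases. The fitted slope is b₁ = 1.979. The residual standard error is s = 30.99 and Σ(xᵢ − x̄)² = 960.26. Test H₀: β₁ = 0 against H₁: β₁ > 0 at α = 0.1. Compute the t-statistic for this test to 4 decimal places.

t = 1.9789

SE(b₁) = s/√Sₓₓ = 30.99/√960.26 = 1.00006.
t = 1.979 / 1.00006 = 1.9789.
df = n − 2 = 272.
One-sided p ≈ 0.0244, which is < 0.1, so reject H₀.
There is evidence that the true slope on weekly study hours is positive.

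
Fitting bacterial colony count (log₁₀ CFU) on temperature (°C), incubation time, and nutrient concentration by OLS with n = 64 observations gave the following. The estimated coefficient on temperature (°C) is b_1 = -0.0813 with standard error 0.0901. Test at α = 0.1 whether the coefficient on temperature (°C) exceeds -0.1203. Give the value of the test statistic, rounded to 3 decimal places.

H₀: β₁ = -0.1203 vs H₁: β₁ > -0.1203.
t = (b_1 − β₁⁰)/SE = (-0.0813 − (-0.1203)) / 0.0901 = 0.433.
df = n − k − 1 = 64 − 3 − 1 = 60.
One-sided p ≈ 0.3333, which is ≥ 0.1, so fail to reject H₀.
The data do not give significant evidence that the true slope on temperature (°C) exceeds -0.1203 log₁₀ CFU per unit, holding the other predictors fixed.

t = 0.433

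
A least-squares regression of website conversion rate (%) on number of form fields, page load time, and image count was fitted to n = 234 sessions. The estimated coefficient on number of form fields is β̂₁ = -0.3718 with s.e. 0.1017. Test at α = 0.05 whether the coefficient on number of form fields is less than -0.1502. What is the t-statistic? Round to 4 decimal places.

H₀: β₁ = -0.1502 vs H₁: β₁ < -0.1502.
t = (β̂₁ − β₁⁰)/SE = (-0.3718 − (-0.1502)) / 0.1017 = -2.1790.
df = n − k − 1 = 234 − 3 − 1 = 230.
One-sided p ≈ 0.0152, which is < 0.05, so reject H₀.
There is evidence that the true slope on number of form fields is below -0.1502 % per unit, holding the other predictors fixed.

t = -2.1790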